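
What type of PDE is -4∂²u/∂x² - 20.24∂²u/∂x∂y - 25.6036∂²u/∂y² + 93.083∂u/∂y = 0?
With A = -4, B = -20.24, C = -25.6036, the discriminant is 0. This is a parabolic PDE.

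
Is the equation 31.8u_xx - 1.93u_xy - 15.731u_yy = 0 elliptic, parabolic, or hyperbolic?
Computing B² - 4AC with A = 31.8, B = -1.93, C = -15.731: discriminant = 2004.7081 (positive). Answer: hyperbolic.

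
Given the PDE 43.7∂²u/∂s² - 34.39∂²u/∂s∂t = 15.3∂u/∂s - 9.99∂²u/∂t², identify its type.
Rewriting in standard form: 43.7∂²u/∂s² - 34.39∂²u/∂s∂t + 9.99∂²u/∂t² - 15.3∂u/∂s = 0. The second-order coefficients are A = 43.7, B = -34.39, C = 9.99. Since B² - 4AC = -563.5799 < 0, this is an elliptic PDE.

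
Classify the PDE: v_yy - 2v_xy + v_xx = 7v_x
Rewriting in standard form: v_xx - 2v_xy + v_yy - 7v_x = 0. A = 1, B = -2, C = 1. Discriminant B² - 4AC = 0. Since 0 = 0, parabolic.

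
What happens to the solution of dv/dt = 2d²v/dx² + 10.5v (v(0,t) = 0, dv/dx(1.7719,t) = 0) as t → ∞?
v grows unboundedly. Reaction dominates diffusion (r=10.5 > κπ²/(4L²)≈1.57); solution grows exponentially.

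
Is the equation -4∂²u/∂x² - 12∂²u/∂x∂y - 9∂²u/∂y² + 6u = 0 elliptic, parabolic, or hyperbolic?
Computing B² - 4AC with A = -4, B = -12, C = -9: discriminant = 0 (zero). Answer: parabolic.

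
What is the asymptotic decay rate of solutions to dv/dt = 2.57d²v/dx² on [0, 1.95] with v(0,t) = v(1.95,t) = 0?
Eigenvalues: λₙ = 2.57n²π²/1.95².
First three modes:
  n=1: λ₁ = 2.57π²/1.95² ≈ 6.671
  n=2: λ₂ = 10.28π²/1.95² ≈ 26.682 (4× faster decay)
  n=3: λ₃ = 23.13π²/1.95² ≈ 60.035 (9× faster decay)
As t → ∞, higher modes decay exponentially faster. The n=1 mode dominates: v ~ c₁ sin(πx/1.95) e^{-λ₁t}.
Decay rate: λ₁ = 2.57π²/1.95² ≈ 6.671.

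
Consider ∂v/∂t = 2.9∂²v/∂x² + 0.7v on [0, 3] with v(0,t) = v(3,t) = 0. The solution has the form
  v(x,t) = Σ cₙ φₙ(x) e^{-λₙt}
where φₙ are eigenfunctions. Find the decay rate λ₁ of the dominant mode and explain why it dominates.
Eigenvalues: λₙ = 2.9n²π²/3² - 0.7.
First three modes:
  n=1: λ₁ = 2.9π²/3² - 0.7 ≈ 2.48
  n=2: λ₂ = 11.6π²/3² - 0.7 ≈ 12.021
  n=3: λ₃ = 26.1π²/3² - 0.7 ≈ 27.922
Since 2.9π²/3² ≈ 3.18 > 0.7, all λₙ > 0.
The n=1 mode decays slowest → dominates as t → ∞.
Asymptotic: v ~ c₁ sin(πx/3) e^{-λ₁t} with decay rate λ₁ ≈ 2.48.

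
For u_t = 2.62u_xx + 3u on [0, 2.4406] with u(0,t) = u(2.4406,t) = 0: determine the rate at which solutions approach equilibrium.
Eigenvalues: λₙ = 2.62n²π²/2.4406² - 3.
First three modes:
  n=1: λ₁ = 2.62π²/2.4406² - 3 ≈ 1.341
  n=2: λ₂ = 10.48π²/2.4406² - 3 ≈ 14.365
  n=3: λ₃ = 23.58π²/2.4406² - 3 ≈ 36.071
Since 2.62π²/2.4406² ≈ 4.341 > 3, all λₙ > 0.
The n=1 mode decays slowest → dominates as t → ∞.
Asymptotic: u ~ c₁ sin(πx/2.4406) e^{-λ₁t} with decay rate λ₁ ≈ 1.341.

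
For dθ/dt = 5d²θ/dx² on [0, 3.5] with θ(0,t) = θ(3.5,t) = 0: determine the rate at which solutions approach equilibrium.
Eigenvalues: λₙ = 5n²π²/3.5².
First three modes:
  n=1: λ₁ = 5π²/3.5² ≈ 4.028
  n=2: λ₂ = 20π²/3.5² ≈ 16.114 (4× faster decay)
  n=3: λ₃ = 45π²/3.5² ≈ 36.256 (9× faster decay)
As t → ∞, higher modes decay exponentially faster. The n=1 mode dominates: θ ~ c₁ sin(πx/3.5) e^{-λ₁t}.
Decay rate: λ₁ = 5π²/3.5² ≈ 4.028.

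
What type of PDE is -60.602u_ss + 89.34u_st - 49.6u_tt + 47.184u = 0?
With A = -60.602, B = 89.34, C = -49.6, the discriminant is -4041.8012. This is an elliptic PDE.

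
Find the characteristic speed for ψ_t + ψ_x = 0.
Speed = 1. Information travels along x - 1t = const (rightward).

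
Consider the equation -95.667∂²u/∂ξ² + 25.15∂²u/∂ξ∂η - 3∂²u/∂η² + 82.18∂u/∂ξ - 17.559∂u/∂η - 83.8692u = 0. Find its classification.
Elliptic. (A = -95.667, B = 25.15, C = -3 gives B² - 4AC = -515.4815.)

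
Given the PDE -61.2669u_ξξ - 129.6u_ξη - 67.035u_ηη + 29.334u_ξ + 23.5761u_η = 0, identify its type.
The second-order coefficients are A = -61.2669, B = -129.6, C = -67.035. Since B² - 4AC = 368.053434 > 0, this is a hyperbolic PDE.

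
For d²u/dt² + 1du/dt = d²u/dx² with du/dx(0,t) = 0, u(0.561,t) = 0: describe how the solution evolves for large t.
u → 0. Damping (γ=1) dissipates energy; oscillations decay exponentially.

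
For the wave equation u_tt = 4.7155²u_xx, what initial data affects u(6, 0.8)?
Domain of dependence: [2.2276, 9.7724]. Signals travel at speed 4.7155, so data within |x - 6| ≤ 4.7155·0.8 = 3.7724 can reach the point.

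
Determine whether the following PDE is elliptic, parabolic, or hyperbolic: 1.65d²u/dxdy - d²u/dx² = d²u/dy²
Rewriting in standard form: -d²u/dx² + 1.65d²u/dxdy - d²u/dy² = 0. Coefficients: A = -1, B = 1.65, C = -1. B² - 4AC = -1.2775, which is negative, so the equation is elliptic.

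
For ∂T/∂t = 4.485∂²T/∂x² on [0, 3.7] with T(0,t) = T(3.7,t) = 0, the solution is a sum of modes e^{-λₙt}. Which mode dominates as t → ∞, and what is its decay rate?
Eigenvalues: λₙ = 4.485n²π²/3.7².
First three modes:
  n=1: λ₁ = 4.485π²/3.7² ≈ 3.233
  n=2: λ₂ = 17.94π²/3.7² ≈ 12.934 (4× faster decay)
  n=3: λ₃ = 40.365π²/3.7² ≈ 29.101 (9× faster decay)
As t → ∞, higher modes decay exponentially faster. The n=1 mode dominates: T ~ c₁ sin(πx/3.7) e^{-λ₁t}.
Decay rate: λ₁ = 4.485π²/3.7² ≈ 3.233.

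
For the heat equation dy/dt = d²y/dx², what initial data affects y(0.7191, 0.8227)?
The entire real line. The heat equation has infinite propagation speed: any initial disturbance instantly affects all points (though exponentially small far away).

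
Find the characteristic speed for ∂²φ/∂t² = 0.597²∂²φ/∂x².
Speed = 0.597. Information travels along characteristics x = x₀ ± 0.597t.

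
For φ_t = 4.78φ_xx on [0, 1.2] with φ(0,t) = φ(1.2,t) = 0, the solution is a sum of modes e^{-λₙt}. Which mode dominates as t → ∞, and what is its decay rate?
Eigenvalues: λₙ = 4.78n²π²/1.2².
First three modes:
  n=1: λ₁ = 4.78π²/1.2² ≈ 32.762
  n=2: λ₂ = 19.12π²/1.2² ≈ 131.046 (4× faster decay)
  n=3: λ₃ = 43.02π²/1.2² ≈ 294.854 (9× faster decay)
As t → ∞, higher modes decay exponentially faster. The n=1 mode dominates: φ ~ c₁ sin(πx/1.2) e^{-λ₁t}.
Decay rate: λ₁ = 4.78π²/1.2² ≈ 32.762.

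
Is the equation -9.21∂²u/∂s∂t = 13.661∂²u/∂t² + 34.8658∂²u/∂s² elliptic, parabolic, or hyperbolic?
Rewriting in standard form: -34.8658∂²u/∂s² - 9.21∂²u/∂s∂t - 13.661∂²u/∂t² = 0. Computing B² - 4AC with A = -34.8658, B = -9.21, C = -13.661: discriminant = -1820.3826752 (negative). Answer: elliptic.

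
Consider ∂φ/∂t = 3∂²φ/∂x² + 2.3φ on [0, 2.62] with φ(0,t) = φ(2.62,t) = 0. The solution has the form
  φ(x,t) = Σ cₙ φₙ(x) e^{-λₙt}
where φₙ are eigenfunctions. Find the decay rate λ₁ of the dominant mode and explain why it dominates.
Eigenvalues: λₙ = 3n²π²/2.62² - 2.3.
First three modes:
  n=1: λ₁ = 3π²/2.62² - 2.3 ≈ 2.013
  n=2: λ₂ = 12π²/2.62² - 2.3 ≈ 14.954
  n=3: λ₃ = 27π²/2.62² - 2.3 ≈ 36.52
Since 3π²/2.62² ≈ 4.313 > 2.3, all λₙ > 0.
The n=1 mode decays slowest → dominates as t → ∞.
Asymptotic: φ ~ c₁ sin(πx/2.62) e^{-λ₁t} with decay rate λ₁ ≈ 2.013.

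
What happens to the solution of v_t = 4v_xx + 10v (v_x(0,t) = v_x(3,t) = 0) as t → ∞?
v grows unboundedly. With Neumann BCs the constant mode has diffusion eigenvalue 0, so any r > 0 makes it grow like e^(10t); solution grows exponentially.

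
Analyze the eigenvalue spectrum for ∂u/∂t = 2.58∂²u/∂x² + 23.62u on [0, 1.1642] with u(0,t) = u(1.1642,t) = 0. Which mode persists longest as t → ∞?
Eigenvalues: λₙ = 2.58n²π²/1.1642² - 23.62.
First three modes:
  n=1: λ₁ = 2.58π²/1.1642² - 23.62 ≈ -4.833
  n=2: λ₂ = 10.32π²/1.1642² - 23.62 ≈ 51.529
  n=3: λ₃ = 23.22π²/1.1642² - 23.62 ≈ 145.466
Since 2.58π²/1.1642² ≈ 18.787 < 23.62, λ₁ < 0.
The n=1 mode grows fastest (−λₙ is largest for n=1) → dominates.
Asymptotic: u ~ c₁ sin(πx/1.1642) e^{4.833t} (exponential growth at rate −λ₁ ≈ 4.833).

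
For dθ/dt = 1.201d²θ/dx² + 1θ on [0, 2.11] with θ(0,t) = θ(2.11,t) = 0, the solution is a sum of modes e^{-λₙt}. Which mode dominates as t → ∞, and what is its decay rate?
Eigenvalues: λₙ = 1.201n²π²/2.11² - 1.
First three modes:
  n=1: λ₁ = 1.201π²/2.11² - 1 ≈ 1.662
  n=2: λ₂ = 4.804π²/2.11² - 1 ≈ 9.65
  n=3: λ₃ = 10.809π²/2.11² - 1 ≈ 22.962
Since 1.201π²/2.11² ≈ 2.662 > 1, all λₙ > 0.
The n=1 mode decays slowest → dominates as t → ∞.
Asymptotic: θ ~ c₁ sin(πx/2.11) e^{-λ₁t} with decay rate λ₁ ≈ 1.662.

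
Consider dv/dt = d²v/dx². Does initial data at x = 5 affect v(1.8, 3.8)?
Yes, for any finite x. The heat equation has infinite propagation speed, so all initial data affects all points at any t > 0.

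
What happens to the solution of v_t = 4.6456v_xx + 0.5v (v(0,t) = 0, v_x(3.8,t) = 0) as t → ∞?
v → 0. Diffusion dominates reaction (r=0.5 < κπ²/(4L²)≈0.79); solution decays.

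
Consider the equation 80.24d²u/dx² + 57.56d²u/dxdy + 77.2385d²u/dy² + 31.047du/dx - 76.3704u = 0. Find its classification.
Elliptic. (A = 80.24, B = 57.56, C = 77.2385 gives B² - 4AC = -21477.31536.)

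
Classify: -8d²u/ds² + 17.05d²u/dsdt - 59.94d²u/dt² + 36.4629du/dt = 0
Elliptic (discriminant = -1627.3775).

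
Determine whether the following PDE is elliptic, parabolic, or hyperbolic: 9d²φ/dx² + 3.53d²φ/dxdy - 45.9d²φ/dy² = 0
Coefficients: A = 9, B = 3.53, C = -45.9. B² - 4AC = 1664.8609, which is positive, so the equation is hyperbolic.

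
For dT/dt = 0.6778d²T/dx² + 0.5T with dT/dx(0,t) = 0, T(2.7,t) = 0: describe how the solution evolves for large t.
T grows unboundedly. Reaction dominates diffusion (r=0.5 > κπ²/(4L²)≈0.23); solution grows exponentially.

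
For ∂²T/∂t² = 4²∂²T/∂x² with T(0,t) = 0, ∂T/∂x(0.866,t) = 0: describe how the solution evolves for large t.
T oscillates (no decay). Energy is conserved; the solution oscillates indefinitely as standing waves.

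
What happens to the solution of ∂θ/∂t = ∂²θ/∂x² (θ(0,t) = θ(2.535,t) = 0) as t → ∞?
θ → 0. Heat diffuses out through both boundaries.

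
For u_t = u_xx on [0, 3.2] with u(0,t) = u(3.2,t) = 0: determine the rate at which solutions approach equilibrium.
Eigenvalues: λₙ = n²π²/3.2².
First three modes:
  n=1: λ₁ = π²/3.2² ≈ 0.964
  n=2: λ₂ = 4π²/3.2² ≈ 3.855 (4× faster decay)
  n=3: λ₃ = 9π²/3.2² ≈ 8.674 (9× faster decay)
As t → ∞, higher modes decay exponentially faster. The n=1 mode dominates: u ~ c₁ sin(πx/3.2) e^{-λ₁t}.
Decay rate: λ₁ = π²/3.2² ≈ 0.964.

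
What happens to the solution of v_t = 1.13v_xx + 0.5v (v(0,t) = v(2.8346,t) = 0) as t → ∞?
v → 0. Diffusion dominates reaction (r=0.5 < κπ²/L²≈1.39); solution decays.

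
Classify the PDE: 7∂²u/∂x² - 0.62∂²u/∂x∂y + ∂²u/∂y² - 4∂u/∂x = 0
A = 7, B = -0.62, C = 1. Discriminant B² - 4AC = -27.6156. Since -27.6156 < 0, elliptic.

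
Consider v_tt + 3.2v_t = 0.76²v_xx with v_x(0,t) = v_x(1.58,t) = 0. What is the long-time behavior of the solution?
As t → ∞, v → constant (steady state). Damping (γ=3.2) dissipates the nonconstant modes; with Neumann BCs the spatial average obeys M''+γM'=0 and tends to a finite limit.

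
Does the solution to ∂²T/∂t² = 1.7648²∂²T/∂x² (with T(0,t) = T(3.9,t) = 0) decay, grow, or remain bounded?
T oscillates (no decay). Energy is conserved; the solution oscillates indefinitely as standing waves.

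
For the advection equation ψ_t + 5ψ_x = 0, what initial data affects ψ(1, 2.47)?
A single point: x = -11.35. The characteristic through (1, 2.47) is x - 5t = const, so x = 1 - 5·2.47 = -11.35.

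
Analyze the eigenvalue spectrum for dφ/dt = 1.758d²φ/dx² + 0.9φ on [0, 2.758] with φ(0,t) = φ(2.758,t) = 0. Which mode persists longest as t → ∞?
Eigenvalues: λₙ = 1.758n²π²/2.758² - 0.9.
First three modes:
  n=1: λ₁ = 1.758π²/2.758² - 0.9 ≈ 1.381
  n=2: λ₂ = 7.032π²/2.758² - 0.9 ≈ 8.224
  n=3: λ₃ = 15.822π²/2.758² - 0.9 ≈ 19.629
Since 1.758π²/2.758² ≈ 2.281 > 0.9, all λₙ > 0.
The n=1 mode decays slowest → dominates as t → ∞.
Asymptotic: φ ~ c₁ sin(πx/2.758) e^{-λ₁t} with decay rate λ₁ ≈ 1.381.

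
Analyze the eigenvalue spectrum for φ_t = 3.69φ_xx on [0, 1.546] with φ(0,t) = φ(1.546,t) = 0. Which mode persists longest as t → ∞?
Eigenvalues: λₙ = 3.69n²π²/1.546².
First three modes:
  n=1: λ₁ = 3.69π²/1.546² ≈ 15.237
  n=2: λ₂ = 14.76π²/1.546² ≈ 60.949 (4× faster decay)
  n=3: λ₃ = 33.21π²/1.546² ≈ 137.135 (9× faster decay)
As t → ∞, higher modes decay exponentially faster. The n=1 mode dominates: φ ~ c₁ sin(πx/1.546) e^{-λ₁t}.
Decay rate: λ₁ = 3.69π²/1.546² ≈ 15.237.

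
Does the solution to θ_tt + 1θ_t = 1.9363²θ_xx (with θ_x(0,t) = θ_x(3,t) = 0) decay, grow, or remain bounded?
θ → constant (steady state). Damping (γ=1) dissipates the nonconstant modes; with Neumann BCs the spatial average obeys M''+γM'=0 and tends to a finite limit.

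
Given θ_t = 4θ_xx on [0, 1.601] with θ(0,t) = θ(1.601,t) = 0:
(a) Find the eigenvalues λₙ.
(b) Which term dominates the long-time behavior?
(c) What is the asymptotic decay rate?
Eigenvalues: λₙ = 4n²π²/1.601².
First three modes:
  n=1: λ₁ = 4π²/1.601² ≈ 15.402
  n=2: λ₂ = 16π²/1.601² ≈ 61.608 (4× faster decay)
  n=3: λ₃ = 36π²/1.601² ≈ 138.618 (9× faster decay)
As t → ∞, higher modes decay exponentially faster. The n=1 mode dominates: θ ~ c₁ sin(πx/1.601) e^{-λ₁t}.
Decay rate: λ₁ = 4π²/1.601² ≈ 15.402.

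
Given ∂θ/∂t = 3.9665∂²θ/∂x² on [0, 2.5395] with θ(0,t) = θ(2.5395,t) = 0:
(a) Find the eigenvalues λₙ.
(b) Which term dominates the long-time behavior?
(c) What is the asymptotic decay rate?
Eigenvalues: λₙ = 3.9665n²π²/2.5395².
First three modes:
  n=1: λ₁ = 3.9665π²/2.5395² ≈ 6.07
  n=2: λ₂ = 15.866π²/2.5395² ≈ 24.281 (4× faster decay)
  n=3: λ₃ = 35.6985π²/2.5395² ≈ 54.633 (9× faster decay)
As t → ∞, higher modes decay exponentially faster. The n=1 mode dominates: θ ~ c₁ sin(πx/2.5395) e^{-λ₁t}.
Decay rate: λ₁ = 3.9665π²/2.5395² ≈ 6.07.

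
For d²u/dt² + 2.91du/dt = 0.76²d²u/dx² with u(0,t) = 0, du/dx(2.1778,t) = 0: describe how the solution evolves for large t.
u → 0. Damping (γ=2.91) dissipates energy; oscillations decay exponentially.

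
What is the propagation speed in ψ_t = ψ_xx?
Infinite. The heat equation is parabolic, not hyperbolic, so disturbances propagate instantly.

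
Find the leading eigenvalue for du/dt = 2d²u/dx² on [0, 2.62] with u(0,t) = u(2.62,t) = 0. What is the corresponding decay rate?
Eigenvalues: λₙ = 2n²π²/2.62².
First three modes:
  n=1: λ₁ = 2π²/2.62² ≈ 2.876
  n=2: λ₂ = 8π²/2.62² ≈ 11.502 (4× faster decay)
  n=3: λ₃ = 18π²/2.62² ≈ 25.88 (9× faster decay)
As t → ∞, higher modes decay exponentially faster. The n=1 mode dominates: u ~ c₁ sin(πx/2.62) e^{-λ₁t}.
Decay rate: λ₁ = 2π²/2.62² ≈ 2.876.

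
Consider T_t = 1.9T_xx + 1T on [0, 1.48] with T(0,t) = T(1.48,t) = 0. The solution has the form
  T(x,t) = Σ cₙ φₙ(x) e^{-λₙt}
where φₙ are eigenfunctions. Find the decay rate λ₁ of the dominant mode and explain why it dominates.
Eigenvalues: λₙ = 1.9n²π²/1.48² - 1.
First three modes:
  n=1: λ₁ = 1.9π²/1.48² - 1 ≈ 7.561
  n=2: λ₂ = 7.6π²/1.48² - 1 ≈ 33.244
  n=3: λ₃ = 17.1π²/1.48² - 1 ≈ 76.05
Since 1.9π²/1.48² ≈ 8.561 > 1, all λₙ > 0.
The n=1 mode decays slowest → dominates as t → ∞.
Asymptotic: T ~ c₁ sin(πx/1.48) e^{-λ₁t} with decay rate λ₁ ≈ 7.561.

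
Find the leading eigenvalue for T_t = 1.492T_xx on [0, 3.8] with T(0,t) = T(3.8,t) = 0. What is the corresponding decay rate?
Eigenvalues: λₙ = 1.492n²π²/3.8².
First three modes:
  n=1: λ₁ = 1.492π²/3.8² ≈ 1.02
  n=2: λ₂ = 5.968π²/3.8² ≈ 4.079 (4× faster decay)
  n=3: λ₃ = 13.428π²/3.8² ≈ 9.178 (9× faster decay)
As t → ∞, higher modes decay exponentially faster. The n=1 mode dominates: T ~ c₁ sin(πx/3.8) e^{-λ₁t}.
Decay rate: λ₁ = 1.492π²/3.8² ≈ 1.02.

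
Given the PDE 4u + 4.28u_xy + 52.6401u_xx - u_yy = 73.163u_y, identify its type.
Rewriting in standard form: 52.6401u_xx + 4.28u_xy - u_yy - 73.163u_y + 4u = 0. The second-order coefficients are A = 52.6401, B = 4.28, C = -1. Since B² - 4AC = 228.8788 > 0, this is a hyperbolic PDE.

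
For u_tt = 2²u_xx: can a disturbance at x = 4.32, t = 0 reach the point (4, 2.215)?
Yes. The domain of dependence is [-0.43, 8.43], and 4.32 ∈ [-0.43, 8.43].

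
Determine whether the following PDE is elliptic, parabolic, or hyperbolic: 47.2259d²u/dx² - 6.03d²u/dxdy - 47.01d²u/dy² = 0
Coefficients: A = 47.2259, B = -6.03, C = -47.01. B² - 4AC = 8916.719136, which is positive, so the equation is hyperbolic.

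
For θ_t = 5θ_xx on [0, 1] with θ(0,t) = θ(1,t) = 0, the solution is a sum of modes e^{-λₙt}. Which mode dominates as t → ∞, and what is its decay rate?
Eigenvalues: λₙ = 5n²π².
First three modes:
  n=1: λ₁ = 5π² ≈ 49.348
  n=2: λ₂ = 20π² ≈ 197.392 (4× faster decay)
  n=3: λ₃ = 45π² ≈ 444.132 (9× faster decay)
As t → ∞, higher modes decay exponentially faster. The n=1 mode dominates: θ ~ c₁ sin(πx) e^{-λ₁t}.
Decay rate: λ₁ = 5π² ≈ 49.348.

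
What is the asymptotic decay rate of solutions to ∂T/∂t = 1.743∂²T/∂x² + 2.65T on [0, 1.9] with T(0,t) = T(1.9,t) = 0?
Eigenvalues: λₙ = 1.743n²π²/1.9² - 2.65.
First three modes:
  n=1: λ₁ = 1.743π²/1.9² - 2.65 ≈ 2.115
  n=2: λ₂ = 6.972π²/1.9² - 2.65 ≈ 16.411
  n=3: λ₃ = 15.687π²/1.9² - 2.65 ≈ 40.238
Since 1.743π²/1.9² ≈ 4.765 > 2.65, all λₙ > 0.
The n=1 mode decays slowest → dominates as t → ∞.
Asymptotic: T ~ c₁ sin(πx/1.9) e^{-λ₁t} with decay rate λ₁ ≈ 2.115.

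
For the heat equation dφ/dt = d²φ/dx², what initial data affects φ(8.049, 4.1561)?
The entire real line. The heat equation has infinite propagation speed: any initial disturbance instantly affects all points (though exponentially small far away).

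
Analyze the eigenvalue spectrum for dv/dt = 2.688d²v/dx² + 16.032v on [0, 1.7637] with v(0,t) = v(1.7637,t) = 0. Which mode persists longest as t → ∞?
Eigenvalues: λₙ = 2.688n²π²/1.7637² - 16.032.
First three modes:
  n=1: λ₁ = 2.688π²/1.7637² - 16.032 ≈ -7.503
  n=2: λ₂ = 10.752π²/1.7637² - 16.032 ≈ 18.083
  n=3: λ₃ = 24.192π²/1.7637² - 16.032 ≈ 60.726
Since 2.688π²/1.7637² ≈ 8.529 < 16.032, λ₁ < 0.
The n=1 mode grows fastest (−λₙ is largest for n=1) → dominates.
Asymptotic: v ~ c₁ sin(πx/1.7637) e^{7.503t} (exponential growth at rate −λ₁ ≈ 7.503).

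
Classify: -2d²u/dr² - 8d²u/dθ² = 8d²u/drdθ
Rewriting in standard form: -2d²u/dr² - 8d²u/drdθ - 8d²u/dθ² = 0. Parabolic (discriminant = 0).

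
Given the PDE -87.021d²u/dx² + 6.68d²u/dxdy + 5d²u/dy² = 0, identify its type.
The second-order coefficients are A = -87.021, B = 6.68, C = 5. Since B² - 4AC = 1785.0424 > 0, this is a hyperbolic PDE.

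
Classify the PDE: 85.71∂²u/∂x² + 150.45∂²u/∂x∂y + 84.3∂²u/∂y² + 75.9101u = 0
A = 85.71, B = 150.45, C = 84.3. Discriminant B² - 4AC = -6266.2095. Since -6266.2095 < 0, elliptic.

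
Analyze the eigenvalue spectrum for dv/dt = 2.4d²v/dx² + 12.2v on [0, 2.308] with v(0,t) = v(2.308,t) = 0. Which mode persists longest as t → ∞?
Eigenvalues: λₙ = 2.4n²π²/2.308² - 12.2.
First three modes:
  n=1: λ₁ = 2.4π²/2.308² - 12.2 ≈ -7.753
  n=2: λ₂ = 9.6π²/2.308² - 12.2 ≈ 5.587
  n=3: λ₃ = 21.6π²/2.308² - 12.2 ≈ 27.82
Since 2.4π²/2.308² ≈ 4.447 < 12.2, λ₁ < 0.
The n=1 mode grows fastest (−λₙ is largest for n=1) → dominates.
Asymptotic: v ~ c₁ sin(πx/2.308) e^{7.753t} (exponential growth at rate −λ₁ ≈ 7.753).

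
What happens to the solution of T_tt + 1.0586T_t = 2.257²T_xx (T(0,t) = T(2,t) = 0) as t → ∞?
T → 0. Damping (γ=1.0586) dissipates energy; oscillations decay exponentially.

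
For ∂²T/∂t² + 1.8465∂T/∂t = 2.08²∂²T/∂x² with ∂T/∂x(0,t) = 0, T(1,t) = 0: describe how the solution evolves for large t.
T → 0. Damping (γ=1.8465) dissipates energy; oscillations decay exponentially.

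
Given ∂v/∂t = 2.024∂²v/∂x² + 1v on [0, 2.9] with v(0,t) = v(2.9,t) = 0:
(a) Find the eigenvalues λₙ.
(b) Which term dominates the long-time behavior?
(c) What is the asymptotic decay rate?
Eigenvalues: λₙ = 2.024n²π²/2.9² - 1.
First three modes:
  n=1: λ₁ = 2.024π²/2.9² - 1 ≈ 1.375
  n=2: λ₂ = 8.096π²/2.9² - 1 ≈ 8.501
  n=3: λ₃ = 18.216π²/2.9² - 1 ≈ 20.377
Since 2.024π²/2.9² ≈ 2.375 > 1, all λₙ > 0.
The n=1 mode decays slowest → dominates as t → ∞.
Asymptotic: v ~ c₁ sin(πx/2.9) e^{-λ₁t} with decay rate λ₁ ≈ 1.375.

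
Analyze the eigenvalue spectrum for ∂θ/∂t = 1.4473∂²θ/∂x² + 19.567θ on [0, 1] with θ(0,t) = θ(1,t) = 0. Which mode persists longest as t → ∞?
Eigenvalues: λₙ = 1.4473n²π²/1² - 19.567.
First three modes:
  n=1: λ₁ = 1.4473π² - 19.567 ≈ -5.283
  n=2: λ₂ = 5.7892π² - 19.567 ≈ 37.57
  n=3: λ₃ = 13.0257π² - 19.567 ≈ 108.992
Since 1.4473π² ≈ 14.284 < 19.567, λ₁ < 0.
The n=1 mode grows fastest (−λₙ is largest for n=1) → dominates.
Asymptotic: θ ~ c₁ sin(πx/1) e^{5.283t} (exponential growth at rate −λ₁ ≈ 5.283).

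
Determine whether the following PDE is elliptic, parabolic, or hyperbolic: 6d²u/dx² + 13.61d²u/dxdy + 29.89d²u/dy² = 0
Coefficients: A = 6, B = 13.61, C = 29.89. B² - 4AC = -532.1279, which is negative, so the equation is elliptic.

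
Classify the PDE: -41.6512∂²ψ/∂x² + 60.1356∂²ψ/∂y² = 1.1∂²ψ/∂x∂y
Rewriting in standard form: -41.6512∂²ψ/∂x² - 1.1∂²ψ/∂x∂y + 60.1356∂²ψ/∂y² = 0. A = -41.6512, B = -1.1, C = 60.1356. Discriminant B² - 4AC = 10020.08961088. Since 10020.08961088 > 0, hyperbolic.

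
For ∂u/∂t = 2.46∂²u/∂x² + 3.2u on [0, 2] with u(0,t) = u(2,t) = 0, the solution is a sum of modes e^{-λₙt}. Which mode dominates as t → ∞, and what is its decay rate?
Eigenvalues: λₙ = 2.46n²π²/2² - 3.2.
First three modes:
  n=1: λ₁ = 2.46π²/2² - 3.2 ≈ 2.87
  n=2: λ₂ = 9.84π²/2² - 3.2 ≈ 21.079
  n=3: λ₃ = 22.14π²/2² - 3.2 ≈ 51.428
Since 2.46π²/2² ≈ 6.07 > 3.2, all λₙ > 0.
The n=1 mode decays slowest → dominates as t → ∞.
Asymptotic: u ~ c₁ sin(πx/2) e^{-λ₁t} with decay rate λ₁ ≈ 2.87.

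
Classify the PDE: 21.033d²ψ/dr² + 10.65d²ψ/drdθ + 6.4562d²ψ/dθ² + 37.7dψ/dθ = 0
A = 21.033, B = 10.65, C = 6.4562. Discriminant B² - 4AC = -429.7505184. Since -429.7505184 < 0, elliptic.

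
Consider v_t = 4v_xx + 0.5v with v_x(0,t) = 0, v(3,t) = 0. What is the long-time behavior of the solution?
As t → ∞, v → 0. Diffusion dominates reaction (r=0.5 < κπ²/(4L²)≈1.1); solution decays.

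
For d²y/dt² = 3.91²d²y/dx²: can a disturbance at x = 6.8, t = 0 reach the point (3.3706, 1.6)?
Yes. The domain of dependence is [-2.8854, 9.6266], and 6.8 ∈ [-2.8854, 9.6266].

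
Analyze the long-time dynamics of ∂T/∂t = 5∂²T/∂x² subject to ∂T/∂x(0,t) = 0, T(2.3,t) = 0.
Long-time behavior: T → 0. Heat escapes through the Dirichlet boundary.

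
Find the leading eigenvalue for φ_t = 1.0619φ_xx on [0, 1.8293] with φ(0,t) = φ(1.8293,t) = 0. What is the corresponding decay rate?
Eigenvalues: λₙ = 1.0619n²π²/1.8293².
First three modes:
  n=1: λ₁ = 1.0619π²/1.8293² ≈ 3.132
  n=2: λ₂ = 4.2476π²/1.8293² ≈ 12.528 (4× faster decay)
  n=3: λ₃ = 9.5571π²/1.8293² ≈ 28.187 (9× faster decay)
As t → ∞, higher modes decay exponentially faster. The n=1 mode dominates: φ ~ c₁ sin(πx/1.8293) e^{-λ₁t}.
Decay rate: λ₁ = 1.0619π²/1.8293² ≈ 3.132.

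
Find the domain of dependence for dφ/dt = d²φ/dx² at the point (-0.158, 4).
The entire real line. The heat equation has infinite propagation speed: any initial disturbance instantly affects all points (though exponentially small far away).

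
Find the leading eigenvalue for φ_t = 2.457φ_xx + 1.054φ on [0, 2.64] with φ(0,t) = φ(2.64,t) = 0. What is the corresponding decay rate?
Eigenvalues: λₙ = 2.457n²π²/2.64² - 1.054.
First three modes:
  n=1: λ₁ = 2.457π²/2.64² - 1.054 ≈ 2.425
  n=2: λ₂ = 9.828π²/2.64² - 1.054 ≈ 12.863
  n=3: λ₃ = 22.113π²/2.64² - 1.054 ≈ 30.26
Since 2.457π²/2.64² ≈ 3.479 > 1.054, all λₙ > 0.
The n=1 mode decays slowest → dominates as t → ∞.
Asymptotic: φ ~ c₁ sin(πx/2.64) e^{-λ₁t} with decay rate λ₁ ≈ 2.425.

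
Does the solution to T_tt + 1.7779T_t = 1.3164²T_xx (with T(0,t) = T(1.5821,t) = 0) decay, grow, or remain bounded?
T → 0. Damping (γ=1.7779) dissipates energy; oscillations decay exponentially.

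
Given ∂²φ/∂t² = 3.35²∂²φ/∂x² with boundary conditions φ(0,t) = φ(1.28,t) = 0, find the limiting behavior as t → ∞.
φ oscillates (no decay). Energy is conserved; the solution oscillates indefinitely as standing waves.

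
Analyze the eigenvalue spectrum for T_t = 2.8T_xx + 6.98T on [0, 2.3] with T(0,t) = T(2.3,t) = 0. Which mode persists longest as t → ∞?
Eigenvalues: λₙ = 2.8n²π²/2.3² - 6.98.
First three modes:
  n=1: λ₁ = 2.8π²/2.3² - 6.98 ≈ -1.756
  n=2: λ₂ = 11.2π²/2.3² - 6.98 ≈ 13.916
  n=3: λ₃ = 25.2π²/2.3² - 6.98 ≈ 40.036
Since 2.8π²/2.3² ≈ 5.224 < 6.98, λ₁ < 0.
The n=1 mode grows fastest (−λₙ is largest for n=1) → dominates.
Asymptotic: T ~ c₁ sin(πx/2.3) e^{1.756t} (exponential growth at rate −λ₁ ≈ 1.756).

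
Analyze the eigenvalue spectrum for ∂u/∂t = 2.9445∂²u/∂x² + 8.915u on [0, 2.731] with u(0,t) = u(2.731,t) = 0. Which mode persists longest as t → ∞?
Eigenvalues: λₙ = 2.9445n²π²/2.731² - 8.915.
First three modes:
  n=1: λ₁ = 2.9445π²/2.731² - 8.915 ≈ -5.019
  n=2: λ₂ = 11.778π²/2.731² - 8.915 ≈ 6.671
  n=3: λ₃ = 26.5005π²/2.731² - 8.915 ≈ 26.153
Since 2.9445π²/2.731² ≈ 3.896 < 8.915, λ₁ < 0.
The n=1 mode grows fastest (−λₙ is largest for n=1) → dominates.
Asymptotic: u ~ c₁ sin(πx/2.731) e^{5.019t} (exponential growth at rate −λ₁ ≈ 5.019).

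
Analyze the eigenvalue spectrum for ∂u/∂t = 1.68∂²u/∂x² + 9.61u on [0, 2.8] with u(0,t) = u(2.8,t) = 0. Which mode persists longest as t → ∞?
Eigenvalues: λₙ = 1.68n²π²/2.8² - 9.61.
First three modes:
  n=1: λ₁ = 1.68π²/2.8² - 9.61 ≈ -7.495
  n=2: λ₂ = 6.72π²/2.8² - 9.61 ≈ -1.15
  n=3: λ₃ = 15.12π²/2.8² - 9.61 ≈ 9.424
Since 1.68π²/2.8² ≈ 2.115 < 9.61, λ₁ < 0.
The n=1 mode grows fastest (−λₙ is largest for n=1) → dominates.
Asymptotic: u ~ c₁ sin(πx/2.8) e^{7.495t} (exponential growth at rate −λ₁ ≈ 7.495).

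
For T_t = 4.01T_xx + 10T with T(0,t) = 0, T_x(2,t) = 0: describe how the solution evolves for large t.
T grows unboundedly. Reaction dominates diffusion (r=10 > κπ²/(4L²)≈2.47); solution grows exponentially.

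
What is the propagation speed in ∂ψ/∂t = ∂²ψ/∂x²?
Infinite. The heat equation is parabolic, not hyperbolic, so disturbances propagate instantly.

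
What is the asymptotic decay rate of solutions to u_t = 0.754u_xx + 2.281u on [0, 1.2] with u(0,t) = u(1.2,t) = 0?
Eigenvalues: λₙ = 0.754n²π²/1.2² - 2.281.
First three modes:
  n=1: λ₁ = 0.754π²/1.2² - 2.281 ≈ 2.887
  n=2: λ₂ = 3.016π²/1.2² - 2.281 ≈ 18.39
  n=3: λ₃ = 6.786π²/1.2² - 2.281 ≈ 44.23
Since 0.754π²/1.2² ≈ 5.168 > 2.281, all λₙ > 0.
The n=1 mode decays slowest → dominates as t → ∞.
Asymptotic: u ~ c₁ sin(πx/1.2) e^{-λ₁t} with decay rate λ₁ ≈ 2.887.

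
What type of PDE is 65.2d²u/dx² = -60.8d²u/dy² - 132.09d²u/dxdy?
Rewriting in standard form: 65.2d²u/dx² + 132.09d²u/dxdy + 60.8d²u/dy² = 0. With A = 65.2, B = 132.09, C = 60.8, the discriminant is 1591.1281. This is a hyperbolic PDE.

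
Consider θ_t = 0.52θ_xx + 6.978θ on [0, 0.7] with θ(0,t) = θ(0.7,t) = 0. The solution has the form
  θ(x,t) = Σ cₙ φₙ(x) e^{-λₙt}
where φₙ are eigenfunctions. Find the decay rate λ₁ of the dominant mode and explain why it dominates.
Eigenvalues: λₙ = 0.52n²π²/0.7² - 6.978.
First three modes:
  n=1: λ₁ = 0.52π²/0.7² - 6.978 ≈ 3.496
  n=2: λ₂ = 2.08π²/0.7² - 6.978 ≈ 34.917
  n=3: λ₃ = 4.68π²/0.7² - 6.978 ≈ 87.287
Since 0.52π²/0.7² ≈ 10.474 > 6.978, all λₙ > 0.
The n=1 mode decays slowest → dominates as t → ∞.
Asymptotic: θ ~ c₁ sin(πx/0.7) e^{-λ₁t} with decay rate λ₁ ≈ 3.496.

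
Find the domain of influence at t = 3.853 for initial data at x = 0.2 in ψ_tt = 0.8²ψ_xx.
Domain of influence: [-2.8824, 3.2824]. Data at x = 0.2 spreads outward at speed 0.8.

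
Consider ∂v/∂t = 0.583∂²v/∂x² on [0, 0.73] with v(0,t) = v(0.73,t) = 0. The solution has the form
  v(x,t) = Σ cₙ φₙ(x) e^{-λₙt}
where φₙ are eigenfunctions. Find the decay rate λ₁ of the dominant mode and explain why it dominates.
Eigenvalues: λₙ = 0.583n²π²/0.73².
First three modes:
  n=1: λ₁ = 0.583π²/0.73² ≈ 10.797
  n=2: λ₂ = 2.332π²/0.73² ≈ 43.19 (4× faster decay)
  n=3: λ₃ = 5.247π²/0.73² ≈ 97.177 (9× faster decay)
As t → ∞, higher modes decay exponentially faster. The n=1 mode dominates: v ~ c₁ sin(πx/0.73) e^{-λ₁t}.
Decay rate: λ₁ = 0.583π²/0.73² ≈ 10.797.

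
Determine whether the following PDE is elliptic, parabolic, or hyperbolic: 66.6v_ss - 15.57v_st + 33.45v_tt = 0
Coefficients: A = 66.6, B = -15.57, C = 33.45. B² - 4AC = -8668.6551, which is negative, so the equation is elliptic.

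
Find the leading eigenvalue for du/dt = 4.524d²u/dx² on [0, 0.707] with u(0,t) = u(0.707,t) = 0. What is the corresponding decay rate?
Eigenvalues: λₙ = 4.524n²π²/0.707².
First three modes:
  n=1: λ₁ = 4.524π²/0.707² ≈ 89.327
  n=2: λ₂ = 18.096π²/0.707² ≈ 357.309 (4× faster decay)
  n=3: λ₃ = 40.716π²/0.707² ≈ 803.944 (9× faster decay)
As t → ∞, higher modes decay exponentially faster. The n=1 mode dominates: u ~ c₁ sin(πx/0.707) e^{-λ₁t}.
Decay rate: λ₁ = 4.524π²/0.707² ≈ 89.327.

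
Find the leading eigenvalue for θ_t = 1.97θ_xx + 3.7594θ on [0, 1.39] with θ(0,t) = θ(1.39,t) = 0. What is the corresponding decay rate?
Eigenvalues: λₙ = 1.97n²π²/1.39² - 3.7594.
First three modes:
  n=1: λ₁ = 1.97π²/1.39² - 3.7594 ≈ 6.304
  n=2: λ₂ = 7.88π²/1.39² - 3.7594 ≈ 36.493
  n=3: λ₃ = 17.73π²/1.39² - 3.7594 ≈ 86.809
Since 1.97π²/1.39² ≈ 10.063 > 3.7594, all λₙ > 0.
The n=1 mode decays slowest → dominates as t → ∞.
Asymptotic: θ ~ c₁ sin(πx/1.39) e^{-λ₁t} with decay rate λ₁ ≈ 6.304.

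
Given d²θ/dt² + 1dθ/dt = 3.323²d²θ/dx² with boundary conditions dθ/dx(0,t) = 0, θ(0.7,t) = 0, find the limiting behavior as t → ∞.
θ → 0. Damping (γ=1) dissipates energy; oscillations decay exponentially.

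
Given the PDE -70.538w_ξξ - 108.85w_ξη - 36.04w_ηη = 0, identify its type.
The second-order coefficients are A = -70.538, B = -108.85, C = -36.04. Since B² - 4AC = 1679.56442 > 0, this is a hyperbolic PDE.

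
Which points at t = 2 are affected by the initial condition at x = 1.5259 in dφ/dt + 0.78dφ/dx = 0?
At x = 3.0859. The characteristic carries data from (1.5259, 0) to (3.0859, 2).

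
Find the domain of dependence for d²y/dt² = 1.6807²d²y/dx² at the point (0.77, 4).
Domain of dependence: [-5.9528, 7.4928]. Signals travel at speed 1.6807, so data within |x - 0.77| ≤ 1.6807·4 = 6.7228 can reach the point.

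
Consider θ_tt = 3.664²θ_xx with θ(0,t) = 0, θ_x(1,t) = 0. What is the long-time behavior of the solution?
As t → ∞, θ oscillates (no decay). Energy is conserved; the solution oscillates indefinitely as standing waves.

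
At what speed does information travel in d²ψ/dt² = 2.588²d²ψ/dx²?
Speed = 2.588. Information travels along characteristics x = x₀ ± 2.588t.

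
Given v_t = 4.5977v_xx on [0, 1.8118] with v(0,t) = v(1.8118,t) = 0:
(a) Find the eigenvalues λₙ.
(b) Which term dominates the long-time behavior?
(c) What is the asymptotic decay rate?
Eigenvalues: λₙ = 4.5977n²π²/1.8118².
First three modes:
  n=1: λ₁ = 4.5977π²/1.8118² ≈ 13.824
  n=2: λ₂ = 18.3908π²/1.8118² ≈ 55.294 (4× faster decay)
  n=3: λ₃ = 41.3793π²/1.8118² ≈ 124.412 (9× faster decay)
As t → ∞, higher modes decay exponentially faster. The n=1 mode dominates: v ~ c₁ sin(πx/1.8118) e^{-λ₁t}.
Decay rate: λ₁ = 4.5977π²/1.8118² ≈ 13.824.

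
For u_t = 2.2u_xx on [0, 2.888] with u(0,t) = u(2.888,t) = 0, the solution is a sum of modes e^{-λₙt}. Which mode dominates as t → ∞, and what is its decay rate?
Eigenvalues: λₙ = 2.2n²π²/2.888².
First three modes:
  n=1: λ₁ = 2.2π²/2.888² ≈ 2.603
  n=2: λ₂ = 8.8π²/2.888² ≈ 10.413 (4× faster decay)
  n=3: λ₃ = 19.8π²/2.888² ≈ 23.43 (9× faster decay)
As t → ∞, higher modes decay exponentially faster. The n=1 mode dominates: u ~ c₁ sin(πx/2.888) e^{-λ₁t}.
Decay rate: λ₁ = 2.2π²/2.888² ≈ 2.603.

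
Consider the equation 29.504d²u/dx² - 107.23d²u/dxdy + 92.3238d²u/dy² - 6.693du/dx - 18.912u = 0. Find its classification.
Hyperbolic. (A = 29.504, B = -107.23, C = 92.3238 gives B² - 4AC = 602.5873192.)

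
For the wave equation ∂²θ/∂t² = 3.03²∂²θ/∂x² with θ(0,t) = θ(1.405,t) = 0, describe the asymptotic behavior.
θ oscillates (no decay). Energy is conserved; the solution oscillates indefinitely as standing waves.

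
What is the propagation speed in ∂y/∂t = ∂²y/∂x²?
Infinite. The heat equation is parabolic, not hyperbolic, so disturbances propagate instantly.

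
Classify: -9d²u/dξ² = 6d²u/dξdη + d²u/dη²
Rewriting in standard form: -9d²u/dξ² - 6d²u/dξdη - d²u/dη² = 0. Parabolic (discriminant = 0).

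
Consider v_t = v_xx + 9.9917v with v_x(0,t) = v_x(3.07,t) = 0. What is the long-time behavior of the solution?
As t → ∞, v grows unboundedly. With Neumann BCs the constant mode has diffusion eigenvalue 0, so any r > 0 makes it grow like e^(9.9917t); solution grows exponentially.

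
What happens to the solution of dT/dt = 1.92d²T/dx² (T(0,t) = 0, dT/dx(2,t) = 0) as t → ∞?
T → 0. Heat escapes through the Dirichlet boundary.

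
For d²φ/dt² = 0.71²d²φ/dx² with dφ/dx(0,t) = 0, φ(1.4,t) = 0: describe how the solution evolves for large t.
φ oscillates (no decay). Energy is conserved; the solution oscillates indefinitely as standing waves.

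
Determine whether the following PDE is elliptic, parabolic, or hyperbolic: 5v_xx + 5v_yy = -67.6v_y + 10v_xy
Rewriting in standard form: 5v_xx - 10v_xy + 5v_yy + 67.6v_y = 0. Coefficients: A = 5, B = -10, C = 5. B² - 4AC = 0, which is zero, so the equation is parabolic.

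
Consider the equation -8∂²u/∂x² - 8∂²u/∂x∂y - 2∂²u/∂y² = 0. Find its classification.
Parabolic. (A = -8, B = -8, C = -2 gives B² - 4AC = 0.)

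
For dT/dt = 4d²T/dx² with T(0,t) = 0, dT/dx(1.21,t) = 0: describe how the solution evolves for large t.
T → 0. Heat escapes through the Dirichlet boundary.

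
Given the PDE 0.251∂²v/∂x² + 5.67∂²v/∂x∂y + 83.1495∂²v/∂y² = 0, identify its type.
The second-order coefficients are A = 0.251, B = 5.67, C = 83.1495. Since B² - 4AC = -51.333198 < 0, this is an elliptic PDE.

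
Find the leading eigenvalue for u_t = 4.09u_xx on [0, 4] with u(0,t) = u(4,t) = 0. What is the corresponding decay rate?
Eigenvalues: λₙ = 4.09n²π²/4².
First three modes:
  n=1: λ₁ = 4.09π²/4² ≈ 2.523
  n=2: λ₂ = 16.36π²/4² ≈ 10.092 (4× faster decay)
  n=3: λ₃ = 36.81π²/4² ≈ 22.706 (9× faster decay)
As t → ∞, higher modes decay exponentially faster. The n=1 mode dominates: u ~ c₁ sin(πx/4) e^{-λ₁t}.
Decay rate: λ₁ = 4.09π²/4² ≈ 2.523.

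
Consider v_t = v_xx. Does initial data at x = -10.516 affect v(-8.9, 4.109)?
Yes, for any finite x. The heat equation has infinite propagation speed, so all initial data affects all points at any t > 0.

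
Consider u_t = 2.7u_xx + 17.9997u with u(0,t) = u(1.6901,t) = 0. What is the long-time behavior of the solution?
As t → ∞, u grows unboundedly. Reaction dominates diffusion (r=17.9997 > κπ²/L²≈9.33); solution grows exponentially.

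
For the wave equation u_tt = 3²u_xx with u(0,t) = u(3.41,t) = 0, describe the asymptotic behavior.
u oscillates (no decay). Energy is conserved; the solution oscillates indefinitely as standing waves.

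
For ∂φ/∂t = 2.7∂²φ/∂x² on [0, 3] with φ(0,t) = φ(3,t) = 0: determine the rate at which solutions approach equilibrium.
Eigenvalues: λₙ = 2.7n²π²/3².
First three modes:
  n=1: λ₁ = 2.7π²/3² ≈ 2.961
  n=2: λ₂ = 10.8π²/3² ≈ 11.844 (4× faster decay)
  n=3: λ₃ = 24.3π²/3² ≈ 26.648 (9× faster decay)
As t → ∞, higher modes decay exponentially faster. The n=1 mode dominates: φ ~ c₁ sin(πx/3) e^{-λ₁t}.
Decay rate: λ₁ = 2.7π²/3² ≈ 2.961.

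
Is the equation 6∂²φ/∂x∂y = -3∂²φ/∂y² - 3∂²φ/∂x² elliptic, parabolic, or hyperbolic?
Rewriting in standard form: 3∂²φ/∂x² + 6∂²φ/∂x∂y + 3∂²φ/∂y² = 0. Computing B² - 4AC with A = 3, B = 6, C = 3: discriminant = 0 (zero). Answer: parabolic.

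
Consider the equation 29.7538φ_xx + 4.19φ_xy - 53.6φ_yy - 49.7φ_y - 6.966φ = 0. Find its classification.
Hyperbolic. (A = 29.7538, B = 4.19, C = -53.6 gives B² - 4AC = 6396.77082.)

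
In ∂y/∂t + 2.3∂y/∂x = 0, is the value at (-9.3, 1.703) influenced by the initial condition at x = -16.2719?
No. Only data at x = -13.2169 affects (-9.3, 1.703). Advection has one-way propagation along characteristics.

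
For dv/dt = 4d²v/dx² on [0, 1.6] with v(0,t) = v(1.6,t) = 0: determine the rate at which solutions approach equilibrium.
Eigenvalues: λₙ = 4n²π²/1.6².
First three modes:
  n=1: λ₁ = 4π²/1.6² ≈ 15.421
  n=2: λ₂ = 16π²/1.6² ≈ 61.685 (4× faster decay)
  n=3: λ₃ = 36π²/1.6² ≈ 138.791 (9× faster decay)
As t → ∞, higher modes decay exponentially faster. The n=1 mode dominates: v ~ c₁ sin(πx/1.6) e^{-λ₁t}.
Decay rate: λ₁ = 4π²/1.6² ≈ 15.421.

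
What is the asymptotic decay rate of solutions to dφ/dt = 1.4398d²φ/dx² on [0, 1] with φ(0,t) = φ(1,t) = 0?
Eigenvalues: λₙ = 1.4398n²π².
First three modes:
  n=1: λ₁ = 1.4398π² ≈ 14.21
  n=2: λ₂ = 5.7592π² ≈ 56.841 (4× faster decay)
  n=3: λ₃ = 12.9582π² ≈ 127.892 (9× faster decay)
As t → ∞, higher modes decay exponentially faster. The n=1 mode dominates: φ ~ c₁ sin(πx) e^{-λ₁t}.
Decay rate: λ₁ = 1.4398π² ≈ 14.21.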